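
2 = 2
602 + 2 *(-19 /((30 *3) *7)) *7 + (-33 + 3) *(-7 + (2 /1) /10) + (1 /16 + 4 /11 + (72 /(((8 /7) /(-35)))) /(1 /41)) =-89599.00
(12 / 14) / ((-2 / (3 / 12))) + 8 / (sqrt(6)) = -3 / 28 + 4 * sqrt(6) / 3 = 3.16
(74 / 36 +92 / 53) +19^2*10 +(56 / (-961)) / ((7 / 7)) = 3313048853 / 916794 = 3613.73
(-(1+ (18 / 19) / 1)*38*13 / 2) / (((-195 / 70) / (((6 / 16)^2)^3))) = 62937 / 131072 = 0.48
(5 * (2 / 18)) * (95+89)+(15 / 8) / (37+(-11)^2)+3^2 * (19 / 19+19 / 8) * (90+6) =34335431 / 11376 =3018.23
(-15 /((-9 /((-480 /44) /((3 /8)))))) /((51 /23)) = -36800 /1683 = -21.87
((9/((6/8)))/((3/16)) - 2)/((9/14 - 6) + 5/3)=-84/5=-16.80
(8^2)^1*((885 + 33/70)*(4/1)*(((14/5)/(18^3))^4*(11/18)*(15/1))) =25984651/235357947067500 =0.00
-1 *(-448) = 448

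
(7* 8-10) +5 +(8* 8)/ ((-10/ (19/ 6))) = 30.73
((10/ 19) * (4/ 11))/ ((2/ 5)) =100/ 209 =0.48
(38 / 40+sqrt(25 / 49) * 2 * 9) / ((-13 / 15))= -5799 / 364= -15.93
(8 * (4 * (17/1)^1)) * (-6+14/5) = -8704/5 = -1740.80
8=8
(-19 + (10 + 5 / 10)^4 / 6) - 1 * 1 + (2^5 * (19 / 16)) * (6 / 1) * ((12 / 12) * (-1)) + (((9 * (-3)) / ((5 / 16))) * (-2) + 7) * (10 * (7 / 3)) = 573425 / 96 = 5973.18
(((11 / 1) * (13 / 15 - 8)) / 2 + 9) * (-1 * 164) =74374 / 15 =4958.27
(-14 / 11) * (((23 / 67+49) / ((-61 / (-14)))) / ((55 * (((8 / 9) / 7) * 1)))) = -5102811 / 2472635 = -2.06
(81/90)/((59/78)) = 351/295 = 1.19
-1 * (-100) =100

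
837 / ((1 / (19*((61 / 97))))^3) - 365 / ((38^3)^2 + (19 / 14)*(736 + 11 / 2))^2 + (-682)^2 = 12278993026068632806414553651349095 / 6486862840004765621368982593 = 1892901.60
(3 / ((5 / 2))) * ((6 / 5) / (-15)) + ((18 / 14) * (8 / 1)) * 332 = 2987916 / 875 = 3414.76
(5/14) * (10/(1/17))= 425/7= 60.71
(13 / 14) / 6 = 13 / 84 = 0.15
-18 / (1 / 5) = -90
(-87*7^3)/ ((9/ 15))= -49735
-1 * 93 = -93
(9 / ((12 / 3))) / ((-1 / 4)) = -9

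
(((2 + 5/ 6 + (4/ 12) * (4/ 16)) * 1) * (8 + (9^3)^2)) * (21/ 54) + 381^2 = 161559781/ 216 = 747961.95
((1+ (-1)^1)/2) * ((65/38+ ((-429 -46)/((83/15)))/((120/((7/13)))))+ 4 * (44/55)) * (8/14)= 0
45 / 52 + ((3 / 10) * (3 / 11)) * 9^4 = 537.67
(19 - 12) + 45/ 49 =388/ 49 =7.92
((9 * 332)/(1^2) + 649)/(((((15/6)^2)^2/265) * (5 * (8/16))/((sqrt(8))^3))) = 98693632 * sqrt(2)/625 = 223318.20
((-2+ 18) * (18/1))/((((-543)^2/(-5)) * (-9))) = 160/294849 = 0.00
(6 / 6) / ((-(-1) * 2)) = 1 / 2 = 0.50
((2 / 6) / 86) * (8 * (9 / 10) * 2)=12 / 215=0.06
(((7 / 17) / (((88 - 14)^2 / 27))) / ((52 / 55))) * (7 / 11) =6615 / 4840784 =0.00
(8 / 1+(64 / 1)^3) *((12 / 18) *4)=699072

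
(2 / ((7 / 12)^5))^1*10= 296.11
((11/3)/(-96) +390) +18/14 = 788755/2016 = 391.25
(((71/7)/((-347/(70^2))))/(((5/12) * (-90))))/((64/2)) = 497/4164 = 0.12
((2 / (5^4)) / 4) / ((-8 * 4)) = -1 / 40000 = -0.00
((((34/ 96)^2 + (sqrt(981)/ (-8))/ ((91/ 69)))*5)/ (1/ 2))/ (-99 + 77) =-1445/ 25344 + 1035*sqrt(109)/ 8008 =1.29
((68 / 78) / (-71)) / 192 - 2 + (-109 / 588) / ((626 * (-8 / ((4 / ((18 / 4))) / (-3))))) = -73387717373 / 36692484192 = -2.00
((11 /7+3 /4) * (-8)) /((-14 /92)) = 5980 /49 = 122.04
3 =3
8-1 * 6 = 2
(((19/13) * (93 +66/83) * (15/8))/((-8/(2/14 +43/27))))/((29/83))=-3369175/21112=-159.59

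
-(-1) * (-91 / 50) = -91 / 50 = -1.82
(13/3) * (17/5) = 221/15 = 14.73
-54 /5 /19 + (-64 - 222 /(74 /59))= -22949 /95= -241.57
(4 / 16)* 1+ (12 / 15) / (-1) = -0.55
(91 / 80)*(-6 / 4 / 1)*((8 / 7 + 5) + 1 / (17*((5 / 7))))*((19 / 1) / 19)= -18057 / 1700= -10.62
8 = 8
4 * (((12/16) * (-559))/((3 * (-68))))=559/68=8.22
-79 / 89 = -0.89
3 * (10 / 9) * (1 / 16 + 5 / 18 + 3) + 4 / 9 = 2501 / 216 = 11.58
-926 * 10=-9260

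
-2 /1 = -2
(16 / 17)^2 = 256 / 289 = 0.89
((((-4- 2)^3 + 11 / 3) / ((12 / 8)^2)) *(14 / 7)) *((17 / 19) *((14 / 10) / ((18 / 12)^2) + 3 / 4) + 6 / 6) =-510874 / 1215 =-420.47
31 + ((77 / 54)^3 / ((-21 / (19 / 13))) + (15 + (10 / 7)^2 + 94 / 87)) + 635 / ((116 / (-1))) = 379125790637 / 8726497416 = 43.45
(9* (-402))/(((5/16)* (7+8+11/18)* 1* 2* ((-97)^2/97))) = -520992/136285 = -3.82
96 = 96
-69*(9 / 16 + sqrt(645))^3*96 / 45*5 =-3803349*sqrt(645) / 8-102556287 / 128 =-12875356.59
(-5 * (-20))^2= 10000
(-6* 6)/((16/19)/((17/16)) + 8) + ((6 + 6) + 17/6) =11437/1065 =10.74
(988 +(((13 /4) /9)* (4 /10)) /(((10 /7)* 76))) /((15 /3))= 67579291 /342000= 197.60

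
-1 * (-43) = 43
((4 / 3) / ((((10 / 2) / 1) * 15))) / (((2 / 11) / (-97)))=-2134 / 225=-9.48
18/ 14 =9/ 7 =1.29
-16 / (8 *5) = -2 / 5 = -0.40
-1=-1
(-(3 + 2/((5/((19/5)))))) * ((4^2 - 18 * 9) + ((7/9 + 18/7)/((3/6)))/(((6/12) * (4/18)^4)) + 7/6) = -50769883/2100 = -24176.13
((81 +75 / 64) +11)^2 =35557369 / 4096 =8681.00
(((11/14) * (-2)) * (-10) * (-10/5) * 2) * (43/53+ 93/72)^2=-393559375/1415736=-277.99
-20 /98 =-10 /49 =-0.20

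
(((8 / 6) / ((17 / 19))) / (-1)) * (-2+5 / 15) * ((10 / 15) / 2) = 380 / 459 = 0.83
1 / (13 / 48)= 48 / 13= 3.69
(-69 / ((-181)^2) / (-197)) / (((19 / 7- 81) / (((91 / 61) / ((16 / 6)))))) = -0.00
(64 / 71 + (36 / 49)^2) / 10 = 24568 / 170471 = 0.14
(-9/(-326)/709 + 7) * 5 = 8089735/231134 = 35.00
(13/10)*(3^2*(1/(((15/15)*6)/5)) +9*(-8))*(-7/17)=11739/340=34.53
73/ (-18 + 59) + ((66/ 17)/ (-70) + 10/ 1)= 286032/ 24395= 11.73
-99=-99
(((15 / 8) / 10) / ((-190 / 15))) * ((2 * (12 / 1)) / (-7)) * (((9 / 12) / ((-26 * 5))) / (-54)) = 3 / 553280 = 0.00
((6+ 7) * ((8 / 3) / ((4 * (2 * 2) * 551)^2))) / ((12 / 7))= 91 / 349748352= 0.00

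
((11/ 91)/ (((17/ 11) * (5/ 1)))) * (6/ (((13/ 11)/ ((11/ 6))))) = 14641/ 100555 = 0.15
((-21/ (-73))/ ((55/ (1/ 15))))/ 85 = 7/ 1706375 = 0.00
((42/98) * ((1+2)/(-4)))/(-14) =9/392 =0.02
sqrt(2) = 1.41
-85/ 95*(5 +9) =-238/ 19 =-12.53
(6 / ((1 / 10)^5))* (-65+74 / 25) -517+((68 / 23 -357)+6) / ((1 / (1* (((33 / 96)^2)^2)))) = -897753025370421 / 24117248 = -37224521.86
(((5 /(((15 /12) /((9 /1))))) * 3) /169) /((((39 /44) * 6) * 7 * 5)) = 264 /76895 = 0.00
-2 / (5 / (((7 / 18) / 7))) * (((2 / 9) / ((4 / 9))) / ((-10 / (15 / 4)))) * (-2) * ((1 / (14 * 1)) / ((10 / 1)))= -0.00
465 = 465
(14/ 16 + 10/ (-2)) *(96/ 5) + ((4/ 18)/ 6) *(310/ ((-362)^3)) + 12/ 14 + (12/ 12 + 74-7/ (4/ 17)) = -185439309214/ 5603605245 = -33.09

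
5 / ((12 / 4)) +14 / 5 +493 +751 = 18727 / 15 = 1248.47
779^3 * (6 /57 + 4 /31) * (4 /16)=1716753189 /62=27689567.56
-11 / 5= -2.20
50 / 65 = 10 / 13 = 0.77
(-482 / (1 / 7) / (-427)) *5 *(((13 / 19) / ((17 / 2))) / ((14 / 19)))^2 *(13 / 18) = 0.34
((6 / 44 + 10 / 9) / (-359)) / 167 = -247 / 11870694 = -0.00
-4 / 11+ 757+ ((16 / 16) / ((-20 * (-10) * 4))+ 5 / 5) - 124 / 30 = 753.50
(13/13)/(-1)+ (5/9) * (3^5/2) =133/2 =66.50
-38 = -38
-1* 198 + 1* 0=-198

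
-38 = -38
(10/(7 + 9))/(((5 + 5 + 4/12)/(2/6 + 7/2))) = 0.23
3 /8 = 0.38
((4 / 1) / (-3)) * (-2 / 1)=8 / 3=2.67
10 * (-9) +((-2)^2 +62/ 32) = -1345/ 16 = -84.06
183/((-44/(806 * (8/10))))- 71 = -151403/55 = -2752.78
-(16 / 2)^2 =-64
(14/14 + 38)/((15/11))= 143/5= 28.60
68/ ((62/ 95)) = 3230/ 31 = 104.19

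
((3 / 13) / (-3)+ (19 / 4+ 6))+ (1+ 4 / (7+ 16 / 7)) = 3147 / 260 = 12.10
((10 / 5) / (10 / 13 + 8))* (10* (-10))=-1300 / 57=-22.81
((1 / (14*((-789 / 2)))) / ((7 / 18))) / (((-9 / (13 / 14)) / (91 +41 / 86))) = 102271 / 23273922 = 0.00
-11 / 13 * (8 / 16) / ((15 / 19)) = -209 / 390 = -0.54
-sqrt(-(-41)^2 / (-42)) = -41 * sqrt(42) / 42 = -6.33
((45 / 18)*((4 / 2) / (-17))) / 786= -5 / 13362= -0.00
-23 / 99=-0.23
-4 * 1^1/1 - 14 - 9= -27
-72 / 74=-36 / 37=-0.97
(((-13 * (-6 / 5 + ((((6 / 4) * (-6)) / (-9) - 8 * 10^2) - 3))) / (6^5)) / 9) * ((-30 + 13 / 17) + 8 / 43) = -13857961 / 3197394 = -4.33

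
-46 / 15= -3.07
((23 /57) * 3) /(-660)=-23 /12540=-0.00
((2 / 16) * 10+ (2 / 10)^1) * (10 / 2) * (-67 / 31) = -1943 / 124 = -15.67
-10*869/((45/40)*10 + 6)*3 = -34760/23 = -1511.30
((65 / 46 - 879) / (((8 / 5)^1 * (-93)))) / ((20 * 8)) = 40369 / 1095168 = 0.04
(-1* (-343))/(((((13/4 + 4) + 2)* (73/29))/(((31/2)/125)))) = 616714/337625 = 1.83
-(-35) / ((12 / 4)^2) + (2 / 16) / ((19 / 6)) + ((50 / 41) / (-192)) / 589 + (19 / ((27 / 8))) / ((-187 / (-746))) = 102952981357 / 3901705632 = 26.39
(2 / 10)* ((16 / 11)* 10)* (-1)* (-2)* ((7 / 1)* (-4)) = -1792 / 11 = -162.91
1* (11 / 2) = 11 / 2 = 5.50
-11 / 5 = -2.20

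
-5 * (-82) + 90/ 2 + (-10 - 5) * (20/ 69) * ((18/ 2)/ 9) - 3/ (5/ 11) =51066/ 115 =444.05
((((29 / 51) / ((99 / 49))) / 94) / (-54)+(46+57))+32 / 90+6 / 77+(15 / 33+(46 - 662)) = -459367227703 / 897005340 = -512.11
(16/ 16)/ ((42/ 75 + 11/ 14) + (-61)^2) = 350/ 1302821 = 0.00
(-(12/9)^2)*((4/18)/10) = -16/405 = -0.04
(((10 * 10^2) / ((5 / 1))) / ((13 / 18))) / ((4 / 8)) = 7200 / 13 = 553.85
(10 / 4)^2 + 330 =1345 / 4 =336.25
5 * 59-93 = 202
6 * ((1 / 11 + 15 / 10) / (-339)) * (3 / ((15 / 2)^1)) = -14 / 1243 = -0.01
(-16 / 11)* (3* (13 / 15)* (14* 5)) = -2912 / 11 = -264.73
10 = 10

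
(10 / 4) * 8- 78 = -58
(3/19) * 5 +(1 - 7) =-5.21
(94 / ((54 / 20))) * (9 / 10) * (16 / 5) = 1504 / 15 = 100.27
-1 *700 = -700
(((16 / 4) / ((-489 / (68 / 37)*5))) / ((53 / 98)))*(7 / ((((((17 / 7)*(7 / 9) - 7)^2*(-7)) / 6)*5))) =1079568 / 4227278675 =0.00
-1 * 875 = -875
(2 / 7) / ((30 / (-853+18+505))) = -22 / 7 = -3.14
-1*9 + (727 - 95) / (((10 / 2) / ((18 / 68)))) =2079 / 85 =24.46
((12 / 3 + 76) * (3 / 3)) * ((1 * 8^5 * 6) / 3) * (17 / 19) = 89128960 / 19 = 4690997.89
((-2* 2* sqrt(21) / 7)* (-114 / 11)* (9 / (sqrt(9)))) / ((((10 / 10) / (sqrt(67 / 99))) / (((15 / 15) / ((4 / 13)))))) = 1482* sqrt(15477) / 847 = 217.67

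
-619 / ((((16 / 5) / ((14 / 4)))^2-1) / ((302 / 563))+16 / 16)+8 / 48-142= -1592520037 / 1540722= -1033.62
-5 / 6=-0.83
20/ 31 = 0.65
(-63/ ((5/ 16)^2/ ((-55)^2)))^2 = 3808305414144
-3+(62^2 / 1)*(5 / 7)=19199 / 7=2742.71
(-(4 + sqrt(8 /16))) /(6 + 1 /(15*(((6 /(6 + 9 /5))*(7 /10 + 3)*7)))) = -0.78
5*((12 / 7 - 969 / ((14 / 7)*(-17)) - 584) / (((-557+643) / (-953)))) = 36943045 / 1204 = 30683.59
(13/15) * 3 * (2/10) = 13/25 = 0.52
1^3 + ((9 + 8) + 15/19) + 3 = 414/19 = 21.79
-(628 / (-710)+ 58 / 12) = -8411 / 2130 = -3.95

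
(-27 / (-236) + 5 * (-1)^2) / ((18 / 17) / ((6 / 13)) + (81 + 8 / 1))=20519 / 366272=0.06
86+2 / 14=86.14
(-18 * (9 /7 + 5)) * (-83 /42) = 10956 /49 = 223.59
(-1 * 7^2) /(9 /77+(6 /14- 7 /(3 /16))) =1617 /1214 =1.33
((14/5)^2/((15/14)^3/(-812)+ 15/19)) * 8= 66380389376/833944875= 79.60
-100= -100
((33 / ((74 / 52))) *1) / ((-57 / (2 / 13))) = -44 / 703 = -0.06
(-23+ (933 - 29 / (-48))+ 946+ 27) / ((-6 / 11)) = -994543 / 288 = -3453.27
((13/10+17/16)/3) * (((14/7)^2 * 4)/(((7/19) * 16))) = 2.14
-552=-552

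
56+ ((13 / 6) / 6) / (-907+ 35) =1757939 / 31392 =56.00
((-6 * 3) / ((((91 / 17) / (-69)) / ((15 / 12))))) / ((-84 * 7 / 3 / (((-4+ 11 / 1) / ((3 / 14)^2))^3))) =-1840030360 / 351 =-5242251.74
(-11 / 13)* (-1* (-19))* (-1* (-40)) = -8360 / 13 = -643.08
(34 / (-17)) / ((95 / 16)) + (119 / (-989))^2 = -29954577 / 92921495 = -0.32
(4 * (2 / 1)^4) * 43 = 2752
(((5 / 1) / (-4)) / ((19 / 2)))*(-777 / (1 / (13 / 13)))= 3885 / 38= 102.24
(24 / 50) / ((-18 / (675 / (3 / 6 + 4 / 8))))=-18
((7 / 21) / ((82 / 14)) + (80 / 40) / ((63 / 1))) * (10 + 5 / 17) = 5725 / 6273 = 0.91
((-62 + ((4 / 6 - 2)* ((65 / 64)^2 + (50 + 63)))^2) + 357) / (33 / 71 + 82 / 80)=8714901177355 / 554565632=15714.82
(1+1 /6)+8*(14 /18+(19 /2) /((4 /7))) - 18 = 2203 /18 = 122.39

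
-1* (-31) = 31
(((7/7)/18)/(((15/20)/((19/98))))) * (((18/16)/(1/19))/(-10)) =-361/11760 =-0.03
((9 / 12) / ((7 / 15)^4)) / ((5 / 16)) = 50.60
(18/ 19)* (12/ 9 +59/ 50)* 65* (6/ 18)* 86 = 421486/ 95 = 4436.69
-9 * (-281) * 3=7587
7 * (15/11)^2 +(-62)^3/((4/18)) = -129768021/121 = -1072462.98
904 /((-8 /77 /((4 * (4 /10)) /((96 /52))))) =-113113 /15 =-7540.87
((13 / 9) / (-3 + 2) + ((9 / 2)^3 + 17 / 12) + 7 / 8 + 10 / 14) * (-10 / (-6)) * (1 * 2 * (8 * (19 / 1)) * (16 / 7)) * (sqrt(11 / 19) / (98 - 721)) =-7474240 * sqrt(209) / 824229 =-131.10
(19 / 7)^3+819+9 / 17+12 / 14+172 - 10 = 5844899 / 5831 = 1002.38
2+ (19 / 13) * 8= 13.69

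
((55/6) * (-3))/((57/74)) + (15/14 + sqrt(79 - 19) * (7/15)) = -27635/798 + 14 * sqrt(15)/15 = -31.02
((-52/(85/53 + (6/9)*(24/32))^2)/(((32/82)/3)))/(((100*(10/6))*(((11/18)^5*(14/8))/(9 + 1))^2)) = -769779766123167301632/316011336055866605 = -2435.92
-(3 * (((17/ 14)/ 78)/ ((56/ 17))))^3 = -24137569/ 8469703983104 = -0.00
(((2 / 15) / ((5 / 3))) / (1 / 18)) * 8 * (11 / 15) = 1056 / 125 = 8.45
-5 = -5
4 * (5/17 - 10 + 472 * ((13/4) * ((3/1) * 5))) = 1564020/17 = 92001.18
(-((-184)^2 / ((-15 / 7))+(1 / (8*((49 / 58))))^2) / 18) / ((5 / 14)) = 2457.69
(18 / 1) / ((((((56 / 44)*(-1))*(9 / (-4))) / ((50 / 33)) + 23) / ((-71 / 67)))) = -127800 / 166763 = -0.77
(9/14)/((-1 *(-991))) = 9/13874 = 0.00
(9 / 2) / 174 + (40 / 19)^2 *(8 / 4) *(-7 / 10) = -258757 / 41876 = -6.18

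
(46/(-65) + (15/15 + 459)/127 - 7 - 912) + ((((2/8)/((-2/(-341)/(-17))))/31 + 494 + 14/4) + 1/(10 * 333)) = -9719291369/21991320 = -441.96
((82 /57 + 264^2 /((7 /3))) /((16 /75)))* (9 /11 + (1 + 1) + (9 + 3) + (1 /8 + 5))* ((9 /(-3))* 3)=-25132183.58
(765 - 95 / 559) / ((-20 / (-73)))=1560521 / 559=2791.63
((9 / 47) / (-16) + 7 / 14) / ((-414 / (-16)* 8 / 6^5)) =19818 / 1081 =18.33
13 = 13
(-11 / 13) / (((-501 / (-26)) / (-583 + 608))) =-550 / 501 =-1.10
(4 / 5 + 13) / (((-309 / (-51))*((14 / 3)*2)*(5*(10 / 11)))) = 38709 / 721000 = 0.05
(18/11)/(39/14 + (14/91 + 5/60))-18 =-633942/36311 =-17.46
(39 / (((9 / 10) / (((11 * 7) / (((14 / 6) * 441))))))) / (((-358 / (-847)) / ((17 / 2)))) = 1470755 / 22554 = 65.21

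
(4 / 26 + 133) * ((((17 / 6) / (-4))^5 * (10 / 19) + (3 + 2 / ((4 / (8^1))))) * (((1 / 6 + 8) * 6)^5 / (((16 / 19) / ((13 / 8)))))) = 85147524648569435003 / 169869312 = 501253131869.81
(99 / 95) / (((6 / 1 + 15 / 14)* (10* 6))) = 7 / 2850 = 0.00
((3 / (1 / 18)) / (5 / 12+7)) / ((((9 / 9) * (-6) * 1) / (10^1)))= -1080 / 89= -12.13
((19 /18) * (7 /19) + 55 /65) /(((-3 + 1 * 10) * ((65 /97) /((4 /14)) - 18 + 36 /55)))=-1541815 /131081769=-0.01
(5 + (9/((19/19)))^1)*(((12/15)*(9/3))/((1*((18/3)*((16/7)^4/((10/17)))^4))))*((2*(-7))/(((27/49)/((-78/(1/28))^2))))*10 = -1463.88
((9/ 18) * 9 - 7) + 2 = -1/ 2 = -0.50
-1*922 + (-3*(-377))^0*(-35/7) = -927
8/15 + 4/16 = 47/60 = 0.78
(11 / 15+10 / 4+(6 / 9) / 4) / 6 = 17 / 30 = 0.57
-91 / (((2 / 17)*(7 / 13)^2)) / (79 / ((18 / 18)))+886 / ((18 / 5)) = 2113649 / 9954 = 212.34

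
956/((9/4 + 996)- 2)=3824/3985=0.96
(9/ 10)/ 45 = 1/ 50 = 0.02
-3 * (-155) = 465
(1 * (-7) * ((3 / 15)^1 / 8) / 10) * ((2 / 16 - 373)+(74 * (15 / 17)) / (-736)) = 16332827 / 2502400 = 6.53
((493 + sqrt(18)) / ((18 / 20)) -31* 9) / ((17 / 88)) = 1415.72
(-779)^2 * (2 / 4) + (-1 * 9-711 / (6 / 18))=301278.50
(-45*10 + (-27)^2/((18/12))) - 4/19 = 680/19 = 35.79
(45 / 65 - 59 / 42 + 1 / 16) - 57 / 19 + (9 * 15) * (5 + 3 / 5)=3286265 / 4368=752.35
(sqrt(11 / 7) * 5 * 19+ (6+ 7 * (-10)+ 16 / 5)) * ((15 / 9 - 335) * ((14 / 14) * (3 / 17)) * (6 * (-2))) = -729600 / 17+ 1140000 * sqrt(77) / 119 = 41145.04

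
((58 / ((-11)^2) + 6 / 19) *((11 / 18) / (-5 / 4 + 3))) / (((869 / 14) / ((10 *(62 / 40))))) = 113336 / 1634589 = 0.07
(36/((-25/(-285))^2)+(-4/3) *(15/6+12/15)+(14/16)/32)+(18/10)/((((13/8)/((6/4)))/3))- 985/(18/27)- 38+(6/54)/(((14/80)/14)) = 2375613563/748800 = 3172.56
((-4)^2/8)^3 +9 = 17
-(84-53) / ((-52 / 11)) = 341 / 52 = 6.56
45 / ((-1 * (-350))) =9 / 70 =0.13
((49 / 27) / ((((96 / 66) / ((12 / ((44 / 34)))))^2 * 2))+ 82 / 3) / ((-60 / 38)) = -156161 / 3840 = -40.67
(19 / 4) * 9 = 171 / 4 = 42.75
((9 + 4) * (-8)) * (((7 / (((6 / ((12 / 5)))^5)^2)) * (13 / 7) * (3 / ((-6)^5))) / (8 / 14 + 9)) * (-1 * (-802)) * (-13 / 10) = -1578746624 / 264990234375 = -0.01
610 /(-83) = -610 /83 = -7.35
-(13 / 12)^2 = -169 / 144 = -1.17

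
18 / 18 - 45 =-44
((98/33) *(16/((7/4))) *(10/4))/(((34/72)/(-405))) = -10886400/187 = -58216.04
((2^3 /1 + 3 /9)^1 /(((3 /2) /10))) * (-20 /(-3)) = 10000 /27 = 370.37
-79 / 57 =-1.39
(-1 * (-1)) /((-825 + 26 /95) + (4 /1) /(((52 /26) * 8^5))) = -0.00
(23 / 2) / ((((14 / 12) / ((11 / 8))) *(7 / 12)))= 2277 / 98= 23.23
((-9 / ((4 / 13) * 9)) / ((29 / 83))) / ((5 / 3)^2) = -9711 / 2900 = -3.35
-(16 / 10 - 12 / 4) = 7 / 5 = 1.40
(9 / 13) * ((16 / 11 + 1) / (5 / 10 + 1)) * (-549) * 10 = -889380 / 143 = -6219.44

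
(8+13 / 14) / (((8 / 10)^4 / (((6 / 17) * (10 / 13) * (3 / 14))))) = 3515625 / 2772224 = 1.27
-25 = -25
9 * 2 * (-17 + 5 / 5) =-288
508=508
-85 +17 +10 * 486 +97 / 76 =364289 / 76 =4793.28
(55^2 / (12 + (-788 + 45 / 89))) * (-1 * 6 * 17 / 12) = 4576825 / 138038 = 33.16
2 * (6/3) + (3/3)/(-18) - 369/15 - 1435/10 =-7387/45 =-164.16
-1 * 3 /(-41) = 3 /41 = 0.07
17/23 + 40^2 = 36817/23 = 1600.74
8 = 8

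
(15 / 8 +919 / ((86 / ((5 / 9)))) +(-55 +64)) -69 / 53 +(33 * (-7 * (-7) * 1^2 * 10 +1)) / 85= 2875040569 / 13947480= 206.13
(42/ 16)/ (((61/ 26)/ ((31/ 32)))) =1.08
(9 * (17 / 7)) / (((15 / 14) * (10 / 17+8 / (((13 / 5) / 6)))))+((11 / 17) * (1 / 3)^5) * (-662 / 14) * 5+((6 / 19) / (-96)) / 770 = 898295923061 / 2035502330400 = 0.44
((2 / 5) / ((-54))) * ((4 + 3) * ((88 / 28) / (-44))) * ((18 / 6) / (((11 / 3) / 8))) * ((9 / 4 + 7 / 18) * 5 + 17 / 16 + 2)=2341 / 5940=0.39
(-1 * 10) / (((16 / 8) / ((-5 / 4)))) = 25 / 4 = 6.25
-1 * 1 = -1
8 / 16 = 0.50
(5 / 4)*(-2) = -5 / 2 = -2.50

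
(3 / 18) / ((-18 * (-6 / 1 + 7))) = -1 / 108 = -0.01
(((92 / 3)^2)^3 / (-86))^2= 91916596913720560451584 / 982634409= 93540991514088.70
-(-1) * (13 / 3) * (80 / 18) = 520 / 27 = 19.26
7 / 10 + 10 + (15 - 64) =-383 / 10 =-38.30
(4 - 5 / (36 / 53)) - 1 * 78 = -2929 / 36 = -81.36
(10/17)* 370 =3700/17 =217.65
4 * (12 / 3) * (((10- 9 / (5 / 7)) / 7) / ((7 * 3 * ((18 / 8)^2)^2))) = -53248 / 4822335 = -0.01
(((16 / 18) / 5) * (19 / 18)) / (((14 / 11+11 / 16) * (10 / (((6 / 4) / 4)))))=836 / 232875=0.00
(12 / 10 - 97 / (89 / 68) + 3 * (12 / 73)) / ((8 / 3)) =-3528807 / 129940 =-27.16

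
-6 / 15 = -2 / 5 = -0.40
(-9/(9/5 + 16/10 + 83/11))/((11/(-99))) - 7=241/602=0.40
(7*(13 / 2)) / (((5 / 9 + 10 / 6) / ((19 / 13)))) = 1197 / 40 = 29.92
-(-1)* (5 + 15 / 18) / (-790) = -7 / 948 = -0.01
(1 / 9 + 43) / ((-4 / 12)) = -388 / 3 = -129.33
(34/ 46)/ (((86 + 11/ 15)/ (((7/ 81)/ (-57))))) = -595/ 46051497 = -0.00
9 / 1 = 9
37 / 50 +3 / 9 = 161 / 150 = 1.07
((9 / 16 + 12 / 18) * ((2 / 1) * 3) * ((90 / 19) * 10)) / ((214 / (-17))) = -27.75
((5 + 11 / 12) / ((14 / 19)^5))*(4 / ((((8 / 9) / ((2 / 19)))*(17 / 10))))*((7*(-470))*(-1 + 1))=0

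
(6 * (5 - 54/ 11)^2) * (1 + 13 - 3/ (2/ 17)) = -69/ 121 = -0.57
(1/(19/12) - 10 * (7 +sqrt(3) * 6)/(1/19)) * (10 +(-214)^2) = -52218840 * sqrt(3) - 1156967948/19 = -151338733.89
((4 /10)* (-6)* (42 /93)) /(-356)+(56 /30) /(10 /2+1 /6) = 5026 /13795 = 0.36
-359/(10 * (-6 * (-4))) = -1.50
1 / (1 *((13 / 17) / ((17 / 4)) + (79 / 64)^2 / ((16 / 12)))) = 4734976 / 6262915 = 0.76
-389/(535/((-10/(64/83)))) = 9.43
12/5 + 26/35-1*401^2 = -1125585/7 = -160797.86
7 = 7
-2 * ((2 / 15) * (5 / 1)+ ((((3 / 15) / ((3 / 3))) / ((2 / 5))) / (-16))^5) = -1.33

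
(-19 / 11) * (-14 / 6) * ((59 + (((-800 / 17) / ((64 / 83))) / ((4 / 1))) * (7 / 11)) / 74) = 9807287 / 3653232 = 2.68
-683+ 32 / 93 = -63487 / 93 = -682.66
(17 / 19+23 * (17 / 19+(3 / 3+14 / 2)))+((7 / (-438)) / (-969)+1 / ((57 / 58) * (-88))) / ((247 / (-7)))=473886592259 / 2306309148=205.47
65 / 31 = 2.10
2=2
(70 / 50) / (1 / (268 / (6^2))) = 469 / 45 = 10.42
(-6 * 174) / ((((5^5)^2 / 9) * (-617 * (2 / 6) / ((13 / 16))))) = 91611 / 24101562500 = 0.00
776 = 776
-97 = -97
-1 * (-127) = 127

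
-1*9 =-9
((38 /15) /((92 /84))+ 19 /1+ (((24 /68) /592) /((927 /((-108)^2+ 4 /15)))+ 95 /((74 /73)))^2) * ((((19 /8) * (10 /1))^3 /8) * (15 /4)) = 510684939580249515025 /9235692278784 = 55294711.45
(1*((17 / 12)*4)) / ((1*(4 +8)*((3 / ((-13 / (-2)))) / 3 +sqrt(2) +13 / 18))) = -45305 / 134974 +25857*sqrt(2) / 67487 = 0.21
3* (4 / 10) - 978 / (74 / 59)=-144033 / 185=-778.56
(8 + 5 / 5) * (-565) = -5085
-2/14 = -1/7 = -0.14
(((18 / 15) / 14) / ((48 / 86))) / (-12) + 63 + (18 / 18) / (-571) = 120841367 / 1918560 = 62.99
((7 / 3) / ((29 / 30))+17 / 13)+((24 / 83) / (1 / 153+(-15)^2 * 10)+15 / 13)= 52518251398 / 10771958041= 4.88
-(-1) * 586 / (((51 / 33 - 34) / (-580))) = 3738680 / 357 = 10472.49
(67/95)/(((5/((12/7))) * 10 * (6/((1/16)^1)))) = 67/266000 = 0.00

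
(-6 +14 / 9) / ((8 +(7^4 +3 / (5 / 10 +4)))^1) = -40 / 21687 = -0.00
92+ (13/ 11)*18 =1246/ 11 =113.27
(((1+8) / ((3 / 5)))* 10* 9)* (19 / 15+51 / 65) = 2769.23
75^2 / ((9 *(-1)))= -625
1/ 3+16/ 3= 17/ 3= 5.67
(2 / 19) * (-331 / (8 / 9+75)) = -5958 / 12977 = -0.46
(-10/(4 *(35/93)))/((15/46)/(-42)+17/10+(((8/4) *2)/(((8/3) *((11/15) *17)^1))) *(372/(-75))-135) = 3999930/80629289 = 0.05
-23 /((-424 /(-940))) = -5405 /106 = -50.99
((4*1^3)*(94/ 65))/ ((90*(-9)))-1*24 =-631988/ 26325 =-24.01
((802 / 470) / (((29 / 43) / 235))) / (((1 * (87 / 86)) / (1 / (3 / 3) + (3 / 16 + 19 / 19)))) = 25950715 / 20184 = 1285.71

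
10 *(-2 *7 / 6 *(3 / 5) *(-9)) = 126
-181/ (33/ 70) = -12670/ 33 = -383.94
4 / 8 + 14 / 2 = 15 / 2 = 7.50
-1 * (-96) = 96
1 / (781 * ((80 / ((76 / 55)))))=19 / 859100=0.00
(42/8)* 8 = 42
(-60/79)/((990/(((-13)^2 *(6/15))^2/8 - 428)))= -217/1975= -0.11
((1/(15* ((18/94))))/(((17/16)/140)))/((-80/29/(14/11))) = -534296/25245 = -21.16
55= 55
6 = 6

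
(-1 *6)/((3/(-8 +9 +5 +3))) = -18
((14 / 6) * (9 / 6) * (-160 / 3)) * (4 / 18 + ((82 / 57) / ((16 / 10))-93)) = 8798300 / 513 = 17150.68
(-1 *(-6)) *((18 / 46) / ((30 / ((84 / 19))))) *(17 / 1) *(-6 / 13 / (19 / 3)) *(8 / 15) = -616896 / 2698475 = -0.23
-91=-91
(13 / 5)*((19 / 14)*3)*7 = 741 / 10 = 74.10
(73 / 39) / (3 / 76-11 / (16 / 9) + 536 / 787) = -17465104 / 51010401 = -0.34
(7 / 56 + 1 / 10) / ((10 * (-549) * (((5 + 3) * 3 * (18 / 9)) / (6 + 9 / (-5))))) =-7 / 1952000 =-0.00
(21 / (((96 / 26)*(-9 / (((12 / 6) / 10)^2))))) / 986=-91 / 3549600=-0.00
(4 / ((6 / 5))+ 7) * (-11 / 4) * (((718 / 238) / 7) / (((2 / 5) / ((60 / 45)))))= -612095 / 14994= -40.82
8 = 8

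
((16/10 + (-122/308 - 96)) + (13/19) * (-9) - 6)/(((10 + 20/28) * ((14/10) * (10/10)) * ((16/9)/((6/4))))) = -6.02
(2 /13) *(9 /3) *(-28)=-168 /13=-12.92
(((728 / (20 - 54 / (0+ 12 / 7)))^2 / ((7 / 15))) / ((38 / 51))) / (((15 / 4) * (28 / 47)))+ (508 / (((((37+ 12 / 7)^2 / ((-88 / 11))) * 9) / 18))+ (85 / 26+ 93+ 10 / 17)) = 1712992445933265 / 326264727022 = 5250.31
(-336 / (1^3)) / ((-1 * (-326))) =-168 / 163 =-1.03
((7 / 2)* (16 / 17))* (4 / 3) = 224 / 51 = 4.39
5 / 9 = 0.56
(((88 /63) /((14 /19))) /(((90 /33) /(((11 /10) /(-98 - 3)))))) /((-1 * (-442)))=-25289 /1476534150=-0.00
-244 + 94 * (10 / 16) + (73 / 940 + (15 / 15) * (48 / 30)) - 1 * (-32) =-71239 / 470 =-151.57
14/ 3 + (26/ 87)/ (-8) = 537/ 116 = 4.63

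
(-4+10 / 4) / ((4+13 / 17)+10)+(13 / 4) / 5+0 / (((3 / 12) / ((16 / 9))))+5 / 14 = 31821 / 35140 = 0.91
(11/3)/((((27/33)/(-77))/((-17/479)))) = 158389/12933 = 12.25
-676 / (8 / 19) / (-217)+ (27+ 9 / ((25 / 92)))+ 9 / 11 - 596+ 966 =52315497 / 119350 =438.34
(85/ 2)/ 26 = 85/ 52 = 1.63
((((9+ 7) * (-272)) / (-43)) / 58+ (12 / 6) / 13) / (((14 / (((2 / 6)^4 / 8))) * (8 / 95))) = 1462145 / 588264768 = 0.00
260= 260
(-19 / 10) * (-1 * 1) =19 / 10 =1.90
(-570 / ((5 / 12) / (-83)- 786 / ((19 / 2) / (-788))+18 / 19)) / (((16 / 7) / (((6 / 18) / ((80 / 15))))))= -0.00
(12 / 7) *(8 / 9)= 32 / 21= 1.52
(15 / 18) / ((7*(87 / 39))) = 65 / 1218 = 0.05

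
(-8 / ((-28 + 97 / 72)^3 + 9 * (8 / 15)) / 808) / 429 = 622080 / 510202077977449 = 0.00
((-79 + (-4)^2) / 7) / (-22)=9 / 22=0.41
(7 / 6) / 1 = 7 / 6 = 1.17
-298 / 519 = -0.57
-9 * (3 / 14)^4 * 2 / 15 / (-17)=243 / 1632680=0.00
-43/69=-0.62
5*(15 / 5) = 15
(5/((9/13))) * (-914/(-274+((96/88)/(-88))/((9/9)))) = 14377220/596799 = 24.09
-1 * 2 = -2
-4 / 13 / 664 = -1 / 2158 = -0.00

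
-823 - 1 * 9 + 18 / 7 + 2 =-5792 / 7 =-827.43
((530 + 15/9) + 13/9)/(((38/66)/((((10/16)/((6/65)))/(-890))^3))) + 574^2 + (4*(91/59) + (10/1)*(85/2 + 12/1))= 346122860956552449257/1048770808528896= 330027.17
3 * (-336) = -1008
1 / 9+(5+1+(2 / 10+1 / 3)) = 6.64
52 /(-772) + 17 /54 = 2579 /10422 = 0.25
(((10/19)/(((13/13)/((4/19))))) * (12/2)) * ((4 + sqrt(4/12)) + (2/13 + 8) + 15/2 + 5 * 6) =80 * sqrt(3)/361 + 154920/4693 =33.39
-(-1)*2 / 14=1 / 7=0.14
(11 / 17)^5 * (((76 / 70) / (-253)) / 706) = -278179 / 403473664405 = -0.00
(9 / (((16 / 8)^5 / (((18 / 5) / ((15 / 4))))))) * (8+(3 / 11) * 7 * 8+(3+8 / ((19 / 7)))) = 164889 / 20900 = 7.89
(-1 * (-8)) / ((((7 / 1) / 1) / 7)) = 8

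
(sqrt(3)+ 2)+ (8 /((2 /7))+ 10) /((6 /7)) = sqrt(3)+ 139 /3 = 48.07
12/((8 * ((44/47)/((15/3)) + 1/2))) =705/323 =2.18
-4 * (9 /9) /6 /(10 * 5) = -1 /75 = -0.01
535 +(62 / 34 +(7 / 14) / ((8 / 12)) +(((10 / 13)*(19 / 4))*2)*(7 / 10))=479737 / 884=542.69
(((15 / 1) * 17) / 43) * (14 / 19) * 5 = 17850 / 817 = 21.85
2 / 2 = 1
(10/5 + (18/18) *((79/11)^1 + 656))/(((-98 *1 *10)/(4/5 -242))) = 4412151/26950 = 163.72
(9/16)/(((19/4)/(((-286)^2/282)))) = 61347/1786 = 34.35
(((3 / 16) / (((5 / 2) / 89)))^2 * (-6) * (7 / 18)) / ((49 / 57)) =-1354491 / 11200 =-120.94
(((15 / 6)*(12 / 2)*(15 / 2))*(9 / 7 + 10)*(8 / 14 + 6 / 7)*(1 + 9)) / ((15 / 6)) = 355500 / 49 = 7255.10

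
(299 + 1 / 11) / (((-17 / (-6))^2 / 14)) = 521.60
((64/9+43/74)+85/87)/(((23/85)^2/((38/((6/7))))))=160894399225/30651318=5249.18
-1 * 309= -309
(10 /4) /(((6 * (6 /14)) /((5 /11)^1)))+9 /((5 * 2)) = 2657 /1980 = 1.34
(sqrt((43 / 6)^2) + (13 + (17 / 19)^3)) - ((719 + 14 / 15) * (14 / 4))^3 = -2962821898160669663 / 185193000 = -15998563110.70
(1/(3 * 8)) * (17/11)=17/264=0.06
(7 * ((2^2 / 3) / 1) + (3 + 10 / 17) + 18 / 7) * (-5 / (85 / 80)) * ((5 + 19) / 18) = -1769920 / 18207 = -97.21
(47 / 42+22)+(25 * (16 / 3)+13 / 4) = 13415 / 84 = 159.70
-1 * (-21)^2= -441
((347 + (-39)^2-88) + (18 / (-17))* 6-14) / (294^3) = 14957 / 216003564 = 0.00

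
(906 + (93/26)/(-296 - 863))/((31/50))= 682532775/467077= 1461.29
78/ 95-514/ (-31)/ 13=80264/ 38285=2.10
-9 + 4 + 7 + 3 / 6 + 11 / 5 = 47 / 10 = 4.70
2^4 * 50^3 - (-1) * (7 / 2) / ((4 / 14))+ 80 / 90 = 72000473 / 36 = 2000013.14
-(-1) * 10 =10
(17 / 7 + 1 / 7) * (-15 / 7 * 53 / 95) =-2862 / 931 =-3.07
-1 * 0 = 0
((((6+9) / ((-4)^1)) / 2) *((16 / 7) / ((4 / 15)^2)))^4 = 129746337890625 / 9834496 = 13192982.93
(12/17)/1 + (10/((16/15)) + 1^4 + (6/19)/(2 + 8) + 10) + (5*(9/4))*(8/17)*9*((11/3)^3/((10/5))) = 15446173/12920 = 1195.52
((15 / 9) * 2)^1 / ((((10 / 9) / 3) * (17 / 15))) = 135 / 17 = 7.94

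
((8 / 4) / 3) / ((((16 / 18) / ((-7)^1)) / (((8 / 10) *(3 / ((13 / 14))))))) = -882 / 65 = -13.57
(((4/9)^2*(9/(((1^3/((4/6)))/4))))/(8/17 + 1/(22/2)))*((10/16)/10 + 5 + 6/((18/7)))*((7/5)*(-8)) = -849728/1215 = -699.36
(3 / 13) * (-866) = -2598 / 13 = -199.85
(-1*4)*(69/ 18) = -46/ 3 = -15.33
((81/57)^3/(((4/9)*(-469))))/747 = -19683/1068001172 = -0.00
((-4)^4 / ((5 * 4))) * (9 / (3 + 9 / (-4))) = 768 / 5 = 153.60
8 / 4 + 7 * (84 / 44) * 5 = 757 / 11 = 68.82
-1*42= -42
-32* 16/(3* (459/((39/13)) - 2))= -512/453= -1.13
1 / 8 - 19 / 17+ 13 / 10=209 / 680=0.31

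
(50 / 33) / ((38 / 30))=250 / 209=1.20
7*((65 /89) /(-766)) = -455 /68174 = -0.01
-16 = -16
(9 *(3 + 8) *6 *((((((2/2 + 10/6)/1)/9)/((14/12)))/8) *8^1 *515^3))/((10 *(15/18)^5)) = 4486439840256/875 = 5127359817.44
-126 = -126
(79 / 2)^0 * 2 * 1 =2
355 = 355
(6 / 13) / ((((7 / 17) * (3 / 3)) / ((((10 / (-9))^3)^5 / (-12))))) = 8500000000000000 / 18736093020613059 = 0.45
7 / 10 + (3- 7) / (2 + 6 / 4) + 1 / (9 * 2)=-122 / 315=-0.39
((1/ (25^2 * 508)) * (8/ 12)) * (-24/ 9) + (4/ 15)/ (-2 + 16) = 95222/ 5000625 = 0.02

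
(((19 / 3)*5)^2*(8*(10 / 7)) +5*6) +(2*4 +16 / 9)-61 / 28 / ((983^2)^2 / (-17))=11500.10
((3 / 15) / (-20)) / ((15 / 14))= -7 / 750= -0.01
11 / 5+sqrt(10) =5.36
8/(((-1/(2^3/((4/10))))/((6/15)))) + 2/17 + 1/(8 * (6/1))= -52111/816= -63.86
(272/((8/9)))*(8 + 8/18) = 2584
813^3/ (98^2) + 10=537463837/ 9604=55962.50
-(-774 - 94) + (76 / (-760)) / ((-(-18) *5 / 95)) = 156221 / 180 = 867.89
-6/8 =-0.75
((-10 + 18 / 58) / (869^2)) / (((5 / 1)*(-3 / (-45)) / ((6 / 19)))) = -5058 / 416093711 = -0.00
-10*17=-170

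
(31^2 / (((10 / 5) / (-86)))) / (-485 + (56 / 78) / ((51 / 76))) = 82191447 / 962537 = 85.39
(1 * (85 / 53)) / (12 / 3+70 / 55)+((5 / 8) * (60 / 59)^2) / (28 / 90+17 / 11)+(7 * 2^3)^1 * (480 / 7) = 37768382971205 / 9833845886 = 3840.65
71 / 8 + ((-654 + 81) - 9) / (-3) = 1623 / 8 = 202.88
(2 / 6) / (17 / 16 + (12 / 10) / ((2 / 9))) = 80 / 1551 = 0.05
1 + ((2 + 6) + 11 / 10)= 101 / 10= 10.10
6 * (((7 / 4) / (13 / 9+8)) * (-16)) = -1512 / 85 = -17.79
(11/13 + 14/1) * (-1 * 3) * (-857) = 496203/13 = 38169.46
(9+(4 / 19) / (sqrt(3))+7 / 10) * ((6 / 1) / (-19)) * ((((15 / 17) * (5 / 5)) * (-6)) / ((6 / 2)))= 240 * sqrt(3) / 6137+1746 / 323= 5.47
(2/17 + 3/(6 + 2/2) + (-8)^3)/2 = -60863/238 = -255.73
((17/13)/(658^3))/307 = 17/1136997235192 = 0.00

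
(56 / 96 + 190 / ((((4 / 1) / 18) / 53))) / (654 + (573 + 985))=543787 / 26544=20.49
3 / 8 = 0.38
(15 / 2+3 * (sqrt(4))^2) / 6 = 13 / 4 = 3.25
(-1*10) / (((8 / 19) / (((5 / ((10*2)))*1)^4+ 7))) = -170335 / 1024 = -166.34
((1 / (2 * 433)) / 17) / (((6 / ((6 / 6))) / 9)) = 3 / 29444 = 0.00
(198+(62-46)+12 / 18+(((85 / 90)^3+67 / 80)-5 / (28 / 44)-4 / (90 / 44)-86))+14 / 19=188128741 / 1551312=121.27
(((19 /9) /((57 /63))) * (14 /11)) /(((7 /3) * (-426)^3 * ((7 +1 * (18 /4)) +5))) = -0.00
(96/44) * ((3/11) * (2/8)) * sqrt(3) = 18 * sqrt(3)/121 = 0.26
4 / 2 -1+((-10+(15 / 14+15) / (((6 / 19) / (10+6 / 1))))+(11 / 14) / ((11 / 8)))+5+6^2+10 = 5998 / 7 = 856.86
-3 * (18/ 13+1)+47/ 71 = -5992/ 923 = -6.49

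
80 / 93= 0.86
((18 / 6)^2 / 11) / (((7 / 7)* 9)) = 1 / 11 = 0.09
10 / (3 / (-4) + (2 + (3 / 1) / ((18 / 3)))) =5.71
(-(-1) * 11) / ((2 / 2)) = 11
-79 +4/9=-707/9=-78.56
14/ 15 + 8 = 134/ 15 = 8.93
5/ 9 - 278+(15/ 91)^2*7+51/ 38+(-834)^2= 281300589625/ 404586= 695280.09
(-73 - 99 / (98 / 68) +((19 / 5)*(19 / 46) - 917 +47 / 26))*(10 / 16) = -77307219 / 117208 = -659.57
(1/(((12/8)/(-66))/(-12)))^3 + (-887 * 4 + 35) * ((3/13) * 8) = 1913489064/13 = 147191466.46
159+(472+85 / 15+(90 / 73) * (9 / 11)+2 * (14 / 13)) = 20037532 / 31317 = 639.83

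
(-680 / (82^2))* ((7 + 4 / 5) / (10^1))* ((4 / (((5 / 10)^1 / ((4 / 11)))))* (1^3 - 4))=63648 / 92455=0.69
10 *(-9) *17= -1530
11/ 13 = 0.85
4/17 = 0.24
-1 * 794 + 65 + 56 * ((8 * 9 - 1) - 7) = 2855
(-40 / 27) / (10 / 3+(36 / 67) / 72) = -5360 / 12087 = -0.44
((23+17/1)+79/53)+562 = 31985/53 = 603.49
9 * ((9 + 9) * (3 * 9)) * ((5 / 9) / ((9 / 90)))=24300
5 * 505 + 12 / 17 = 42937 / 17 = 2525.71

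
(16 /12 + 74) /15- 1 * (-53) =2611 /45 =58.02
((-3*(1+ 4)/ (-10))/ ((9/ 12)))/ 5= 2/ 5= 0.40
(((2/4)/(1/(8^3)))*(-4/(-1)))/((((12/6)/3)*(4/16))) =6144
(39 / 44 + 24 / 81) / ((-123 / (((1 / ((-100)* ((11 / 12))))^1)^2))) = -281 / 245569500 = -0.00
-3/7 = -0.43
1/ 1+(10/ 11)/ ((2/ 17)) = 96/ 11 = 8.73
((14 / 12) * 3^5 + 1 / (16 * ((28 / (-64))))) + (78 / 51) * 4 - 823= -126979 / 238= -533.53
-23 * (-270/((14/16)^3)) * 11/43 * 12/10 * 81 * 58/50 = 98586740736/368725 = 267372.00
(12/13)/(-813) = -4/3523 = -0.00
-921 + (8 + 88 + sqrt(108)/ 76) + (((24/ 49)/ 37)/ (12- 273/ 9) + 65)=-75783472/ 99715 + 3 * sqrt(3)/ 38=-759.86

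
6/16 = 3/8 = 0.38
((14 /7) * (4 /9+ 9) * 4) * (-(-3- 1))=2720 /9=302.22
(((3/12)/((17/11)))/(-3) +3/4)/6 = 71/612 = 0.12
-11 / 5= -2.20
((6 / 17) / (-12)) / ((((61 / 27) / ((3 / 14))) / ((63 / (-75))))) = 243 / 103700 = 0.00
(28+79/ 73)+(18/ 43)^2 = 3949079/ 134977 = 29.26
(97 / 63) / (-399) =-97 / 25137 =-0.00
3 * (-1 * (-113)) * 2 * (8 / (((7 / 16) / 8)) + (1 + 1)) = 703764 / 7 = 100537.71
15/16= 0.94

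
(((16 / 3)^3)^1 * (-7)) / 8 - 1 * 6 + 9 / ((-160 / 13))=-602519 / 4320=-139.47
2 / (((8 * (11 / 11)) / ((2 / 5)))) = 1 / 10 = 0.10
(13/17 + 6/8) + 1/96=2489/1632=1.53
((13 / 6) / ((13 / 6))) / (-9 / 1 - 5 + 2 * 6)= -1 / 2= -0.50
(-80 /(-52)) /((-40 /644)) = -322 /13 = -24.77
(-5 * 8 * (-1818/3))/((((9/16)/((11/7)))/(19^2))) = 513370880/21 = 24446232.38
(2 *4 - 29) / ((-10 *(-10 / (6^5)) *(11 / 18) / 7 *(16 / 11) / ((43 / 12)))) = -46080.09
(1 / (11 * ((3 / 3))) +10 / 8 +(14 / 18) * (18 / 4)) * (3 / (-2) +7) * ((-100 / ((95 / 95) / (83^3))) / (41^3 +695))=-3044765775 / 139232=-21868.29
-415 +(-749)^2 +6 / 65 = 36438096 / 65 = 560586.09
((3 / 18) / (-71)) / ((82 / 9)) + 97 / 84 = 70576 / 61131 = 1.15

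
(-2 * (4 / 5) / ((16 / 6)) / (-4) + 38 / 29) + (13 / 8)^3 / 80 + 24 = 30306529 / 1187840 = 25.51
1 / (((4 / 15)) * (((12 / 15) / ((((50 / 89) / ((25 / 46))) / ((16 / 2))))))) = 1725 / 2848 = 0.61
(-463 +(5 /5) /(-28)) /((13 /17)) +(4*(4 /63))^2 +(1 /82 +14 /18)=-5116524565 /8461908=-604.65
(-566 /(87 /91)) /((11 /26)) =-1339156 /957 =-1399.33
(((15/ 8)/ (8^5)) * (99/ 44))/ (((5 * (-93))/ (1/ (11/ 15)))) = -135/ 357564416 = -0.00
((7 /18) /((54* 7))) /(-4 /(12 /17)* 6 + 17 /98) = -49 /1611090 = -0.00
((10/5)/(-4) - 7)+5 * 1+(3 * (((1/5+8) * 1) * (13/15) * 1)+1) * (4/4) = 991/50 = 19.82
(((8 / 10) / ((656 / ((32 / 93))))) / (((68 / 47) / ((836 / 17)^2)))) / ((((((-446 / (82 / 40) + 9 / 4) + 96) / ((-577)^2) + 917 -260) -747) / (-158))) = 13823216597180672 / 11226372028513815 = 1.23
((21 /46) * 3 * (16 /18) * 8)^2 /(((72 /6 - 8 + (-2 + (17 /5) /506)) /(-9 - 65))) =-408432640 /116771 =-3497.72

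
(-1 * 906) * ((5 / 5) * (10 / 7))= -9060 / 7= -1294.29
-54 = -54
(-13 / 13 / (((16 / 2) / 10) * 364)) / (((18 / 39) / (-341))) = 2.54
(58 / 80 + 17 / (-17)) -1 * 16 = -16.28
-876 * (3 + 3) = -5256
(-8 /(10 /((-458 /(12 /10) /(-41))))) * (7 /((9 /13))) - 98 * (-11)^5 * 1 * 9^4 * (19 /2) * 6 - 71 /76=496587299537532419 /84132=5902478242969.77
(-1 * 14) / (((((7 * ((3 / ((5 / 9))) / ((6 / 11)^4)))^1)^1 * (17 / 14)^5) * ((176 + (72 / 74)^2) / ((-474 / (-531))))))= -58166203424 / 928460086589431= -0.00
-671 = -671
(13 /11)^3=1.65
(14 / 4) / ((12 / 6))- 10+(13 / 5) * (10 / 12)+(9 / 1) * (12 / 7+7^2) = 37829 / 84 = 450.35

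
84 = 84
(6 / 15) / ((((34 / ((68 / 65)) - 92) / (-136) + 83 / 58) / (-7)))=-6496 / 4335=-1.50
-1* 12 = -12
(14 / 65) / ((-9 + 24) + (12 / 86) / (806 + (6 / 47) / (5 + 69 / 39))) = 77187838 / 5375643615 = 0.01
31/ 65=0.48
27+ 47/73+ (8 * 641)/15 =404614/1095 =369.51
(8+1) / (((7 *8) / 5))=0.80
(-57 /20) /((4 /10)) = -57 /8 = -7.12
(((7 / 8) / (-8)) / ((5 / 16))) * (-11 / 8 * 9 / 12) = 231 / 640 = 0.36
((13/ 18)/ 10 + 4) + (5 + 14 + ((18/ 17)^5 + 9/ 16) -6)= 19388413289/ 1022297040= 18.97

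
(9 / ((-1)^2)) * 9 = 81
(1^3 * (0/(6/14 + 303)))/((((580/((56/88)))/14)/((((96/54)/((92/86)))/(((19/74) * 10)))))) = 0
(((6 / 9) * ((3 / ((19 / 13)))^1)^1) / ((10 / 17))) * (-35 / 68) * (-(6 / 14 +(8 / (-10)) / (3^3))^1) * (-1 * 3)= -4901 / 3420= -1.43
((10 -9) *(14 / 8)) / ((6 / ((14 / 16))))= 49 / 192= 0.26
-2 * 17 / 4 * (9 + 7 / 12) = -1955 / 24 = -81.46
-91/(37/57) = -5187/37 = -140.19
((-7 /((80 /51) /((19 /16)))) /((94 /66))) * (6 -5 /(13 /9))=-7386687 /782080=-9.44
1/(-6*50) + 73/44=1366/825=1.66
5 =5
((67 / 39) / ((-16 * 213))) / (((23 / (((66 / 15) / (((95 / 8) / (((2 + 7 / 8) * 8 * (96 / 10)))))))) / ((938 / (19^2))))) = -11060896 / 2374071375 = -0.00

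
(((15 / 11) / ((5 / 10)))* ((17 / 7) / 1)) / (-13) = -510 / 1001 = -0.51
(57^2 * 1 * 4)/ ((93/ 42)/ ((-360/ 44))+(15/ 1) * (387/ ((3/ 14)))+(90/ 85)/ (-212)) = 14753838960/ 30753880489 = 0.48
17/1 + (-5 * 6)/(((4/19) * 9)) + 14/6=7/2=3.50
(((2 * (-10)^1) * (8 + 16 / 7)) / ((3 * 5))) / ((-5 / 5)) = 96 / 7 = 13.71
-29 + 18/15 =-139/5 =-27.80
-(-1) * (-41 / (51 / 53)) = -2173 / 51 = -42.61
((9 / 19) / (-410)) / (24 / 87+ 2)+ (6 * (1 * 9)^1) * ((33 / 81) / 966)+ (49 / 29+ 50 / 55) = 6291792671 / 2400519660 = 2.62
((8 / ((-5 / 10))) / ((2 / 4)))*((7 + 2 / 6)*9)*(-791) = 1670592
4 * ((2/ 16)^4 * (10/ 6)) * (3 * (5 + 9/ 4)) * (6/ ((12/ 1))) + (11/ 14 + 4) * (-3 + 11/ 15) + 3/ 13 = -118520539/ 11182080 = -10.60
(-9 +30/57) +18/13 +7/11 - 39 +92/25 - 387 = -29124386/67925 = -428.77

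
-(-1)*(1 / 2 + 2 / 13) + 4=121 / 26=4.65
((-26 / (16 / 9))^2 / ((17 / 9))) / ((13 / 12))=28431 / 272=104.53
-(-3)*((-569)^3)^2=101811035147880243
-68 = -68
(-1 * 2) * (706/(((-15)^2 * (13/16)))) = -22592/2925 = -7.72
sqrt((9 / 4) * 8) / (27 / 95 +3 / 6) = 570 * sqrt(2) / 149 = 5.41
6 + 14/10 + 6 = 67/5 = 13.40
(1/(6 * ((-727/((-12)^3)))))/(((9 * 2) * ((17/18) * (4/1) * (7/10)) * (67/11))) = 7920/5796371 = 0.00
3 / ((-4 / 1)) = -3 / 4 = -0.75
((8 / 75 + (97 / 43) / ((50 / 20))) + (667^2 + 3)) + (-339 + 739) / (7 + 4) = 15783869494 / 35475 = 444929.37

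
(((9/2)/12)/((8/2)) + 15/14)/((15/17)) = 1479/1120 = 1.32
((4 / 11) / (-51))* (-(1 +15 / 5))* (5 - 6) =-16 / 561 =-0.03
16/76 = 0.21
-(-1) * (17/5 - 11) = -38/5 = -7.60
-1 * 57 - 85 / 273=-15646 / 273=-57.31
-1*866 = -866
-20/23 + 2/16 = -137/184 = -0.74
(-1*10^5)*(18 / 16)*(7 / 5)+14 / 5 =-787486 / 5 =-157497.20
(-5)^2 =25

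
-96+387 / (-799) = -96.48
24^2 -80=496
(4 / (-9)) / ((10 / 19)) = -38 / 45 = -0.84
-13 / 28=-0.46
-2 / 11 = -0.18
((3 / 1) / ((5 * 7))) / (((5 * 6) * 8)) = 1 / 2800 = 0.00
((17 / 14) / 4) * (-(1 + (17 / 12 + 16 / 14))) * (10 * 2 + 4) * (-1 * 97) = 493051 / 196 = 2515.57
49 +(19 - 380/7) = 96/7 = 13.71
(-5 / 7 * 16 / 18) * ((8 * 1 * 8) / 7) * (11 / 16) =-1760 / 441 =-3.99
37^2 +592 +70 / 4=3957 / 2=1978.50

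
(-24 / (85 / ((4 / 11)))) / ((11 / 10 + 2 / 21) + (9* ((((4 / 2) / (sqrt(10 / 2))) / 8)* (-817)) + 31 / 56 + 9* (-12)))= -1439440128 / 87684627320873 + 4980745728* sqrt(5) / 87684627320873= 0.00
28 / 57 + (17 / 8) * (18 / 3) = 3019 / 228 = 13.24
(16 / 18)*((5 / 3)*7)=280 / 27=10.37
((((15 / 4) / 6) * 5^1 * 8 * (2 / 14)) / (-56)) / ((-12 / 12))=25 / 392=0.06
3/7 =0.43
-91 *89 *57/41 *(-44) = 20312292/41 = 495421.76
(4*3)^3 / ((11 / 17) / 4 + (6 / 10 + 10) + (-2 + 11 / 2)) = 587520 / 4849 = 121.16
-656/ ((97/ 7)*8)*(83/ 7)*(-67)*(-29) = -13224058/ 97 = -136330.49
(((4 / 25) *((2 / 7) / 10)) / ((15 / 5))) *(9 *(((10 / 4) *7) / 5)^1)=6 / 125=0.05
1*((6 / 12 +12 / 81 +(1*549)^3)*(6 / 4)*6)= 8935334081 / 6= 1489222346.83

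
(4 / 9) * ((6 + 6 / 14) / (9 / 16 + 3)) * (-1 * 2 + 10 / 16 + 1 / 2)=-0.70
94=94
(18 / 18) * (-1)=-1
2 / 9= 0.22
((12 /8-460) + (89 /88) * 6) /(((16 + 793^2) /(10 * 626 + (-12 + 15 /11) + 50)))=-1379415751 /304370660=-4.53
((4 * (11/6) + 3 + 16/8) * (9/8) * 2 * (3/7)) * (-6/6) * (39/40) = -12987/1120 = -11.60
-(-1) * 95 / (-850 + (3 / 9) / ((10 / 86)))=-1425 / 12707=-0.11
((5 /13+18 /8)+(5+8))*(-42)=-17073 /26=-656.65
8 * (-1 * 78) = -624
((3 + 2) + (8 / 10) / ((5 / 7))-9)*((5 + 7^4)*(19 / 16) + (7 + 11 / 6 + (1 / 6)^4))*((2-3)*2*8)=29714264 / 225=132063.40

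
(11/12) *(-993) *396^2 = -142741764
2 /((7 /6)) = 12 /7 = 1.71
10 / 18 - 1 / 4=11 / 36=0.31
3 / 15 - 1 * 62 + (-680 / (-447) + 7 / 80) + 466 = 14511721 / 35760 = 405.81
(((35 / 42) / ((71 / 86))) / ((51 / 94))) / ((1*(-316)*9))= -10105 / 15447186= -0.00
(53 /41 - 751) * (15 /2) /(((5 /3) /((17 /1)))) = -2351457 /41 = -57352.61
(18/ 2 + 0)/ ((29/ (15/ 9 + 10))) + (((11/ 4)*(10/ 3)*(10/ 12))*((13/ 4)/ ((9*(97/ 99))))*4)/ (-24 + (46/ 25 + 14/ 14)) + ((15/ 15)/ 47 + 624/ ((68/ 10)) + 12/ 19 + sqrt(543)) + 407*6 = sqrt(543) + 2063646812334811/ 813257889732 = 2560.81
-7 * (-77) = 539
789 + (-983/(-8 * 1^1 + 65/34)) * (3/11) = 632273/759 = 833.03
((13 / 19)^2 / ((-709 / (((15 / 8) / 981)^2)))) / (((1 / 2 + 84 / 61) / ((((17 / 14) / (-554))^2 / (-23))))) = 74482525 / 277483931995947701681664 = 0.00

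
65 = 65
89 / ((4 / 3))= 267 / 4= 66.75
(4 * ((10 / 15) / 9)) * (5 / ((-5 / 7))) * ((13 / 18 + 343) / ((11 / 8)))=-1385888 / 2673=-518.48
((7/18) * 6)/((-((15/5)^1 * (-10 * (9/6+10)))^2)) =-7/357075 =-0.00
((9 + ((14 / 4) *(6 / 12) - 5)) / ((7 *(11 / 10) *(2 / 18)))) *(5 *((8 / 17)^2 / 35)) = 0.21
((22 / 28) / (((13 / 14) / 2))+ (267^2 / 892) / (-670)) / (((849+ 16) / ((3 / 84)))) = 12221323 / 188172930400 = 0.00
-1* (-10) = 10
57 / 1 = 57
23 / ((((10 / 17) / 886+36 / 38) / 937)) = 3083711039 / 135653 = 22732.35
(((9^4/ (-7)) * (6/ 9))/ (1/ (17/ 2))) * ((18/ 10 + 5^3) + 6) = -24686856/ 35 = -705338.74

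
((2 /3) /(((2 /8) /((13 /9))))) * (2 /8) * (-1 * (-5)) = 4.81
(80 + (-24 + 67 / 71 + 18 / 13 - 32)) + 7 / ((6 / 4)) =85825 / 2769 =30.99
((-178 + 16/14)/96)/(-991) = 619/332976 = 0.00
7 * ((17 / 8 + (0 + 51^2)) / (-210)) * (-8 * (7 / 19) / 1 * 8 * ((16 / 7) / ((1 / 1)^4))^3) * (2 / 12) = 696320 / 171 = 4072.05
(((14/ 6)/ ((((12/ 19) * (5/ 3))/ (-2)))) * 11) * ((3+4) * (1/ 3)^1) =-10241/ 90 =-113.79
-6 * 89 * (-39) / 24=867.75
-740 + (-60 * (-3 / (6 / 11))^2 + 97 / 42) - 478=-127289 / 42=-3030.69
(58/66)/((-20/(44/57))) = -29/855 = -0.03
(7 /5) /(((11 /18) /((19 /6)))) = 399 /55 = 7.25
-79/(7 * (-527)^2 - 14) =-79/1944089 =-0.00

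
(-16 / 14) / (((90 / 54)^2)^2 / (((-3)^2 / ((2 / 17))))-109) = 99144 / 9447109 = 0.01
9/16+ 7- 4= 57/16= 3.56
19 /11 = 1.73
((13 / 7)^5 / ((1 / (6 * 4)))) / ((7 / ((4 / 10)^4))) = 142576512 / 73530625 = 1.94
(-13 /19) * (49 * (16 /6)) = -89.40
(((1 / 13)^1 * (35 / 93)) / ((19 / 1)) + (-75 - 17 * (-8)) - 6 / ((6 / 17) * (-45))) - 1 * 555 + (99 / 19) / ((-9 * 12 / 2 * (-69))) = -2607953657 / 5283330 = -493.62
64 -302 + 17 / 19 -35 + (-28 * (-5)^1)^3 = 52130830 / 19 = 2743727.89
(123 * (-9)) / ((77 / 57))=-63099 / 77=-819.47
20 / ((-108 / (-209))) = 1045 / 27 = 38.70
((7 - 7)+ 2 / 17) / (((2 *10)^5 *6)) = 1 / 163200000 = 0.00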